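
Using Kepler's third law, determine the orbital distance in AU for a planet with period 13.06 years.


a = P^(2/3) = 13.06^(2/3) = 5.5458

5.5458 AU


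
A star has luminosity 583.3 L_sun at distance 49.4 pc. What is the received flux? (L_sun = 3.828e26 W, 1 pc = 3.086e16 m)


F = L / (4*pi*d^2) = 2.233e+29 / (4*pi*(1.524e+18)^2) = 7.646e-09

7.646e-09 W/m^2


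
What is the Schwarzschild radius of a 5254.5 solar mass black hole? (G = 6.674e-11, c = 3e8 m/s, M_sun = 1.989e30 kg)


M = 5254.5 * 1.989e30 kg = 1.04512005e+34 kg. rs = 2GM/c^2 = 2 * 6.674e-11 * 1.04512005e+34 / (3e8)^2 = 1.550e+07

1.550e+07 m


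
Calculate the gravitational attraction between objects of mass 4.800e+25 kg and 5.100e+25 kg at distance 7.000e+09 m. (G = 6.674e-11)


F = G*m1*m2/r^2 = 6.674e-11 * 4.800e+25 * 5.100e+25 / (7.000e+09)^2 = 6.674e-11 * 2.448e+51 / 4.900e+19 = 3.334e+21

3.334e+21 N


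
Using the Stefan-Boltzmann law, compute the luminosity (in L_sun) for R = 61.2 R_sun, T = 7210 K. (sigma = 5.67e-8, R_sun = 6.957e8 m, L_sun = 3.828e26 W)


R = 61.2 * 6.957e8 m = 4.257684e+10 m. L = 4*pi*R^2*sigma*T^4 = 4*pi*(4.257684e+10)^2 * 5.67e-8 * 7210^4 = 3.490445271e+30 W. L/L_sun = 3.490445271e+30 / 3.828e26 = 9118.1956

9118.1956 L_sun


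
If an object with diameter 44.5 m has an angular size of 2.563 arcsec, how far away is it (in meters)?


D = size / theta_rad, theta_rad = 2.563 * pi/(180*3600) = 1.243e-05, D = 3.581e+06

3.581e+06 m


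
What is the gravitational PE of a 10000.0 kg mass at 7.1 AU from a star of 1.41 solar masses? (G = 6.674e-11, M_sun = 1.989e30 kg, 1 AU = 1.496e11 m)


M = 1.41 * 1.989e30 kg = 2.80449e+30 kg; r = 7.1 AU * 1.496e11 m/AU = 1.06216e+12 m. U = -GM*m/r = -(6.674e-11 * 2.80449e+30 * 10000.0) / 1.06216e+12 = -1.762e+12

-1.762e+12 J


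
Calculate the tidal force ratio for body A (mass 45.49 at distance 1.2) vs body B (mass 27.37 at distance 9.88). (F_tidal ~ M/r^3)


Ratio = (M1/r1^3) / (M2/r2^3) = (45.49/1.2^3) / (27.37/9.88^3) = 927.616

927.616


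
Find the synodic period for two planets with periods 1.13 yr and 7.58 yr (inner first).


1/P_syn = |1/P1 - 1/P2| = |1/1.13 - 1/7.58| => P_syn = 1.328

1.328 years


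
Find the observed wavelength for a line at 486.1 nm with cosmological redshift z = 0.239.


lam_obs = lam_emit * (1 + z) = 486.1 * (1 + 0.239) = 602.2779

602.2779 nm


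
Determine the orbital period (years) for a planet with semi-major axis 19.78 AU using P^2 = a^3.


P = a^(3/2) = 19.78^1.5 = 87.971

87.971 years


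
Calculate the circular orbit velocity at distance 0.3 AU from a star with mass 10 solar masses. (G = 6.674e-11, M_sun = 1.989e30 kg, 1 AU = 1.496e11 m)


v = sqrt(GM/r) = sqrt(6.674e-11 * 1.989e+31 / 4.488e+10) = 171982.4251

171982.4251 m/s


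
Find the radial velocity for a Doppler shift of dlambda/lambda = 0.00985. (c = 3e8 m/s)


v = (dlambda/lambda) * c = 0.00985 * 3e8 = 2.955e+06

2.955e+06 m/s


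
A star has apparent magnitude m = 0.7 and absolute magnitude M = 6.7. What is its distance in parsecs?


d = 10^((m - M + 5)/5) = 10^((0.7 - 6.7 + 5)/5) = 0.631

0.631 pc


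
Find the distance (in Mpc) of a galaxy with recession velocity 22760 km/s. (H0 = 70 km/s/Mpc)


d = v / H0 = 22760 / 70 = 325.1429

325.1429 Mpc


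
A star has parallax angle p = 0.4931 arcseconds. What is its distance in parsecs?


d = 1/p = 1/0.4931 = 2.028

2.028 pc


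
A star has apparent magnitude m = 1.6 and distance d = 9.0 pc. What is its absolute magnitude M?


M = m - 5*log10(d) + 5 = 1.6 - 5*log10(9.0) + 5 = 1.8288

1.8288


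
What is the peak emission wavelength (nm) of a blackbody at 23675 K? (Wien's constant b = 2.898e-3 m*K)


lam_max = b / T = 2.898e-3 / 23675 = 1.224e-07 m = 122.4076 nm

122.4076 nm


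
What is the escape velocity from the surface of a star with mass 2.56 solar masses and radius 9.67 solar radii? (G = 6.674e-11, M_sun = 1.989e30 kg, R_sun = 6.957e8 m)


M = 2.56 * 1.989e30 kg = 5.09184e+30 kg; R = 9.67 * 6.957e8 m = 6.727419e+09 m. v_esc = sqrt(2GM/R) = sqrt(2 * 6.674e-11 * 5.09184e+30 / 6.727419e+09) = 317849.2818

317849.2818 m/s


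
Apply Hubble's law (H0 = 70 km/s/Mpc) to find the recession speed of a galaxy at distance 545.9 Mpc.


v = H0 * d = 70 * 545.9 = 38213.0

38213.0 km/s


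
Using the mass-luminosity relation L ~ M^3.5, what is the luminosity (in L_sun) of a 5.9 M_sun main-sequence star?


L/L_sun = (M/M_sun)^3.5 = 5.9^3.5 = 498.8639

498.8639 L_sun


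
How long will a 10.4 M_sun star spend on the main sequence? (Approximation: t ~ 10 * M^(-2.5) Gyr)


t = 10 * M^(-2.5) = 10 * 10.4^(-2.5) = 0.0287

0.0287 Gyr


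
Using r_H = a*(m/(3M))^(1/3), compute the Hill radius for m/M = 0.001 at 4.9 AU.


r_H = a * (m/3M)^(1/3) = 4.9 * (0.001/3)^(1/3) = 0.3397

0.3397 AU


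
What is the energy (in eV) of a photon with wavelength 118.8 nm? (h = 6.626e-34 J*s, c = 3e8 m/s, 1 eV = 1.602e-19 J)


E = hc/lambda = 6.626e-34 * 3e8 / 1.188e-07 = 1.673e-18 J = 10.4446 eV

10.4446 eV


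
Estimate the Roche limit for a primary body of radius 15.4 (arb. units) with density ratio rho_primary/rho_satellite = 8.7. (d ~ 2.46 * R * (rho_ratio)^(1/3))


d_Roche = 2.46 * 15.4 * 8.7^(1/3) = 77.9164

77.9164


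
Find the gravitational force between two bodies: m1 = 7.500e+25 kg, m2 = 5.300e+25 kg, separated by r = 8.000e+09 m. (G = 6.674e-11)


F = G*m1*m2/r^2 = 6.674e-11 * 7.500e+25 * 5.300e+25 / (8.000e+09)^2 = 6.674e-11 * 3.975e+51 / 6.400e+19 = 4.145e+21

4.145e+21 N


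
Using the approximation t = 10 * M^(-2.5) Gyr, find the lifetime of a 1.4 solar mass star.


t = 10 * M^(-2.5) = 10 * 1.4^(-2.5) = 4.312

4.312 Gyr


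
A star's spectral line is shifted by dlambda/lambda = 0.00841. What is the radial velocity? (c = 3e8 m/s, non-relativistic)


v = (dlambda/lambda) * c = 0.00841 * 3e8 = 2.523e+06

2.523e+06 m/s


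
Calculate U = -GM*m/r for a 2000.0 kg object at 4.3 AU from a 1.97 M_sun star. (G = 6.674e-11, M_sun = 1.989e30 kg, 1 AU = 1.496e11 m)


M = 1.97 * 1.989e30 kg = 3.91833e+30 kg; r = 4.3 AU * 1.496e11 m/AU = 6.4328e+11 m. U = -GM*m/r = -(6.674e-11 * 3.91833e+30 * 2000.0) / 6.4328e+11 = -8.130e+11

-8.130e+11 J


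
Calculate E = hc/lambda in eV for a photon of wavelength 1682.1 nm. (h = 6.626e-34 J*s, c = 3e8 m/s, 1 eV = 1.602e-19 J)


E = hc/lambda = 6.626e-34 * 3e8 / 1.682e-06 = 1.182e-19 J = 0.7377 eV

0.7377 eV


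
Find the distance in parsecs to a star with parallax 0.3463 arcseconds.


d = 1/p = 1/0.3463 = 2.8877

2.8877 pc


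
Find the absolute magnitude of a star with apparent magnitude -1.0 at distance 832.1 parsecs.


M = m - 5*log10(d) + 5 = -1.0 - 5*log10(832.1) + 5 = -10.6009

-10.6009


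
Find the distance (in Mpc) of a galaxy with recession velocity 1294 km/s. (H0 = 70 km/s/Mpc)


d = v / H0 = 1294 / 70 = 18.4857

18.4857 Mpc


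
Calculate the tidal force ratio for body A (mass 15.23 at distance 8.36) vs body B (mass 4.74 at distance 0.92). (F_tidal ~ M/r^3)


Ratio = (M1/r1^3) / (M2/r2^3) = (15.23/8.36^3) / (4.74/0.92^3) = 0.0043

0.0043


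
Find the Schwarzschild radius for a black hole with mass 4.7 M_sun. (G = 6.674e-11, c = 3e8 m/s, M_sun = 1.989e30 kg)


M = 4.7 * 1.989e30 kg = 9.3483e+30 kg. rs = 2GM/c^2 = 2 * 6.674e-11 * 9.3483e+30 / (3e8)^2 = 13864.5676

13864.5676 m


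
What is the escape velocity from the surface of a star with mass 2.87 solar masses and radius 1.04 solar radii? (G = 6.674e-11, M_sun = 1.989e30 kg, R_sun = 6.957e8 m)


M = 2.87 * 1.989e30 kg = 5.70843e+30 kg; R = 1.04 * 6.957e8 m = 7.23528e+08 m. v_esc = sqrt(2GM/R) = sqrt(2 * 6.674e-11 * 5.70843e+30 / 7.23528e+08) = 1.026e+06

1.026e+06 m/s


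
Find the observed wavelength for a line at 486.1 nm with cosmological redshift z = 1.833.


lam_obs = lam_emit * (1 + z) = 486.1 * (1 + 1.833) = 1377.1213

1377.1213 nm


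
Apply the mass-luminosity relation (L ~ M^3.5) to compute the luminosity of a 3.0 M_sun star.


L/L_sun = (M/M_sun)^3.5 = 3.0^3.5 = 46.7654

46.7654 L_sun


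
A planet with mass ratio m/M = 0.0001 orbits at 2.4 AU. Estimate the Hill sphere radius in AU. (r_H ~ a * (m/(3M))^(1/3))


r_H = a * (m/3M)^(1/3) = 2.4 * (0.0001/3)^(1/3) = 0.0772

0.0772 AU


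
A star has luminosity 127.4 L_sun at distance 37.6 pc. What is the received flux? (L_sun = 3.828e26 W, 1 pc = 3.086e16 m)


F = L / (4*pi*d^2) = 4.877e+28 / (4*pi*(1.160e+18)^2) = 2.882e-09

2.882e-09 W/m^2


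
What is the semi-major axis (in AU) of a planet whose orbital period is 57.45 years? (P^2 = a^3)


a = P^(2/3) = 57.45^(2/3) = 14.8888

14.8888 AU


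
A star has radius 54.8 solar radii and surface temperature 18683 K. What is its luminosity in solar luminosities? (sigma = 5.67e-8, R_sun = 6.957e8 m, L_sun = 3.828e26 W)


R = 54.8 * 6.957e8 m = 3.812436e+10 m. L = 4*pi*R^2*sigma*T^4 = 4*pi*(3.812436e+10)^2 * 5.67e-8 * 18683^4 = 1.261782506e+32 W. L/L_sun = 1.261782506e+32 / 3.828e26 = 329619.2544

329619.2544 L_sun


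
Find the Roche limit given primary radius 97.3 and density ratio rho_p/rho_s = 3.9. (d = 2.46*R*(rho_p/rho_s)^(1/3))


d_Roche = 2.46 * 97.3 * 3.9^(1/3) = 376.7641

376.7641


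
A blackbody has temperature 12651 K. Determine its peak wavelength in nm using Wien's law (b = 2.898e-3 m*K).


lam_max = b / T = 2.898e-3 / 12651 = 2.291e-07 m = 229.0728 nm

229.0728 nm


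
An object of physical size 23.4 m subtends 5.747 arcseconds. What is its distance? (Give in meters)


D = size / theta_rad, theta_rad = 5.747 * pi/(180*3600) = 2.786e-05, D = 839846.2617

839846.2617 m


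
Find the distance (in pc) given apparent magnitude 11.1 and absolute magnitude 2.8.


d = 10^((m - M + 5)/5) = 10^((11.1 - 2.8 + 5)/5) = 457.0882

457.0882 pc


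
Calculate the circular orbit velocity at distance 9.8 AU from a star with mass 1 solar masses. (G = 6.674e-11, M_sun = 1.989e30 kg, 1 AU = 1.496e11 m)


v = sqrt(GM/r) = sqrt(6.674e-11 * 1.989e+30 / 1.466e+12) = 9515.501

9515.501 m/s


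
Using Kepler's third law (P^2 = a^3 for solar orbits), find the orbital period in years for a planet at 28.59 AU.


P = a^(3/2) = 28.59^1.5 = 152.8696

152.8696 years


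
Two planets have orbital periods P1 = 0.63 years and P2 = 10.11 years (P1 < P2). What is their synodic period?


1/P_syn = |1/P1 - 1/P2| = |1/0.63 - 1/10.11| => P_syn = 0.6719

0.6719 years


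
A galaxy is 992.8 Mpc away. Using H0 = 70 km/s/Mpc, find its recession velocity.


v = H0 * d = 70 * 992.8 = 69496.0

69496.0 km/s


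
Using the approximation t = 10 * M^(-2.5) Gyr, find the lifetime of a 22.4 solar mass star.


t = 10 * M^(-2.5) = 10 * 22.4^(-2.5) = 0.0042

0.0042 Gyr


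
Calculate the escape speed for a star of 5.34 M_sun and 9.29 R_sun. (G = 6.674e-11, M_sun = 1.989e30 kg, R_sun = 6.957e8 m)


M = 5.34 * 1.989e30 kg = 1.062126e+31 kg; R = 9.29 * 6.957e8 m = 6.463053e+09 m. v_esc = sqrt(2GM/R) = sqrt(2 * 6.674e-11 * 1.062126e+31 / 6.463053e+09) = 468357.2641

468357.2641 m/s


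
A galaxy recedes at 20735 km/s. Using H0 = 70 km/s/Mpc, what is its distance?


d = v / H0 = 20735 / 70 = 296.2143

296.2143 Mpc


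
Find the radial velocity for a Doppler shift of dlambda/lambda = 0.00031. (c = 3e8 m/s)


v = (dlambda/lambda) * c = 0.00031 * 3e8 = 93000.0

93000.0 m/s


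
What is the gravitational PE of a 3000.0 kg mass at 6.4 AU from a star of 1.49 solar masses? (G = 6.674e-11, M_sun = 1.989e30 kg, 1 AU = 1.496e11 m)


M = 1.49 * 1.989e30 kg = 2.96361e+30 kg; r = 6.4 AU * 1.496e11 m/AU = 9.5744e+11 m. U = -GM*m/r = -(6.674e-11 * 2.96361e+30 * 3000.0) / 9.5744e+11 = -6.198e+11

-6.198e+11 J


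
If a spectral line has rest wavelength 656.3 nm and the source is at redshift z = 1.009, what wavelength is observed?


lam_obs = lam_emit * (1 + z) = 656.3 * (1 + 1.009) = 1318.5067

1318.5067 nm


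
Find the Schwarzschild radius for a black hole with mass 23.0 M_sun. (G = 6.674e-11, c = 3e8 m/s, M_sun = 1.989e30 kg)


M = 23.0 * 1.989e30 kg = 4.5747e+31 kg. rs = 2GM/c^2 = 2 * 6.674e-11 * 4.5747e+31 / (3e8)^2 = 67847.884

67847.884 m


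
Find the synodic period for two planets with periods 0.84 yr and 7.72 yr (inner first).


1/P_syn = |1/P1 - 1/P2| = |1/0.84 - 1/7.72| => P_syn = 0.9426

0.9426 years


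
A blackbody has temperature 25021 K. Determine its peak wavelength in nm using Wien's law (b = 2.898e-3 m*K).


lam_max = b / T = 2.898e-3 / 25021 = 1.158e-07 m = 115.8227 nm

115.8227 nm


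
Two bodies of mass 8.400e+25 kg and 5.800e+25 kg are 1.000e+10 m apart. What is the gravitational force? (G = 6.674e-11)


F = G*m1*m2/r^2 = 6.674e-11 * 8.400e+25 * 5.800e+25 / (1.000e+10)^2 = 6.674e-11 * 4.872e+51 / 1.000e+20 = 3.252e+21

3.252e+21 N


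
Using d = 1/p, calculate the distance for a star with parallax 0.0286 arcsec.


d = 1/p = 1/0.0286 = 34.965

34.965 pc


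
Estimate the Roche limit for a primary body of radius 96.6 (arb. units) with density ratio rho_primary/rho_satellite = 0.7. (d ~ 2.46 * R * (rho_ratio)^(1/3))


d_Roche = 2.46 * 96.6 * 0.7^(1/3) = 210.998

210.998


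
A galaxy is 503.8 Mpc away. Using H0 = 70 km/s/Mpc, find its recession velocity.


v = H0 * d = 70 * 503.8 = 35266.0

35266.0 km/s


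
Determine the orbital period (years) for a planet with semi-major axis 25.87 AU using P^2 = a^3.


P = a^(3/2) = 25.87^1.5 = 131.5814

131.5814 years


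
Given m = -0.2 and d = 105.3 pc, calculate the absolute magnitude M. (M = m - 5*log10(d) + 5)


M = m - 5*log10(d) + 5 = -0.2 - 5*log10(105.3) + 5 = -5.3121

-5.3121


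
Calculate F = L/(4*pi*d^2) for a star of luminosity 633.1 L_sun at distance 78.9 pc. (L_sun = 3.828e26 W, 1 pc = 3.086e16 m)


F = L / (4*pi*d^2) = 2.424e+29 / (4*pi*(2.435e+18)^2) = 3.253e-09

3.253e-09 W/m^2


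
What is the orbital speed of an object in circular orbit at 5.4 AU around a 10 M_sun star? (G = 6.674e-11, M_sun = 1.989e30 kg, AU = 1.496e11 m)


v = sqrt(GM/r) = sqrt(6.674e-11 * 1.989e+31 / 8.078e+11) = 40536.6463

40536.6463 m/s


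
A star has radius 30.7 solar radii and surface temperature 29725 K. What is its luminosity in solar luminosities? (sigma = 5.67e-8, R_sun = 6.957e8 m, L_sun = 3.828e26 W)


R = 30.7 * 6.957e8 m = 2.135799e+10 m. L = 4*pi*R^2*sigma*T^4 = 4*pi*(2.135799e+10)^2 * 5.67e-8 * 29725^4 = 2.53747127e+32 W. L/L_sun = 2.53747127e+32 / 3.828e26 = 662871.2827

662871.2827 L_sun


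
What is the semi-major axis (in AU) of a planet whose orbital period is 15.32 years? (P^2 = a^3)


a = P^(2/3) = 15.32^(2/3) = 6.1684

6.1684 AU


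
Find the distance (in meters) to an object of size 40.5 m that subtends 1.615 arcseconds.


D = size / theta_rad, theta_rad = 1.615 * pi/(180*3600) = 7.830e-06, D = 5.173e+06

5.173e+06 m


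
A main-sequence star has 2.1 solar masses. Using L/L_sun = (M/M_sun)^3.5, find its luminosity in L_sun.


L/L_sun = (M/M_sun)^3.5 = 2.1^3.5 = 13.4205

13.4205 L_sun


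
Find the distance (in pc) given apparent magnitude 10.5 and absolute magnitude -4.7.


d = 10^((m - M + 5)/5) = 10^((10.5 - -4.7 + 5)/5) = 10964.782

10964.782 pc


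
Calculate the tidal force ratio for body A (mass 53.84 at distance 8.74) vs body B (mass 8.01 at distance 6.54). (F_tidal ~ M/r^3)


Ratio = (M1/r1^3) / (M2/r2^3) = (53.84/8.74^3) / (8.01/6.54^3) = 2.8163

2.8163


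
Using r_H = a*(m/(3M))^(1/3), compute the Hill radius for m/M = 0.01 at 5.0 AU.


r_H = a * (m/3M)^(1/3) = 5.0 * (0.01/3)^(1/3) = 0.7469

0.7469 AU


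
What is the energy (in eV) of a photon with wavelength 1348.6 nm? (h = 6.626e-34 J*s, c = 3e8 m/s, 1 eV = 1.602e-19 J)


E = hc/lambda = 6.626e-34 * 3e8 / 1.349e-06 = 1.474e-19 J = 0.9201 eV

0.9201 eV


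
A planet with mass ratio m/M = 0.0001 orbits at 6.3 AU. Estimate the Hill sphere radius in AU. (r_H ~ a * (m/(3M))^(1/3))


r_H = a * (m/3M)^(1/3) = 6.3 * (0.0001/3)^(1/3) = 0.2028

0.2028 AU


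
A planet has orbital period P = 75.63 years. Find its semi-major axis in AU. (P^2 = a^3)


a = P^(2/3) = 75.63^(2/3) = 17.8839

17.8839 AU


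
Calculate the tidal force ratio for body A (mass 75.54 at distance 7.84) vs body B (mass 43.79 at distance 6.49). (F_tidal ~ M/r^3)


Ratio = (M1/r1^3) / (M2/r2^3) = (75.54/7.84^3) / (43.79/6.49^3) = 0.9786

0.9786


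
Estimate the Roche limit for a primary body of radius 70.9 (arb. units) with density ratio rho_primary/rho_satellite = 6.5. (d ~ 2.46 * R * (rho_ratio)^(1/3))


d_Roche = 2.46 * 70.9 * 6.5^(1/3) = 325.5011

325.5011


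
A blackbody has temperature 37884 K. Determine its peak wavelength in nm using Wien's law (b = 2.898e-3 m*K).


lam_max = b / T = 2.898e-3 / 37884 = 7.650e-08 m = 76.4967 nm

76.4967 nm


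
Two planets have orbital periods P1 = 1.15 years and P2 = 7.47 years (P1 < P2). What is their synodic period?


1/P_syn = |1/P1 - 1/P2| = |1/1.15 - 1/7.47| => P_syn = 1.3593

1.3593 years


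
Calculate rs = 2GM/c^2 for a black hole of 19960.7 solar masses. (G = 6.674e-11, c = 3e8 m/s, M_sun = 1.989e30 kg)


M = 19960.7 * 1.989e30 kg = 3.97018323e+34 kg. rs = 2GM/c^2 = 2 * 6.674e-11 * 3.97018323e+34 / (3e8)^2 = 5.888e+07

5.888e+07 m


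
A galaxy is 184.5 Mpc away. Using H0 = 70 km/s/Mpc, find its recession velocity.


v = H0 * d = 70 * 184.5 = 12915.0

12915.0 km/s


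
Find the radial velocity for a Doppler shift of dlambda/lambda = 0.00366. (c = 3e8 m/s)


v = (dlambda/lambda) * c = 0.00366 * 3e8 = 1.098e+06

1.098e+06 m/s


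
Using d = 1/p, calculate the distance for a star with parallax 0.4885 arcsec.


d = 1/p = 1/0.4885 = 2.0471

2.0471 pc


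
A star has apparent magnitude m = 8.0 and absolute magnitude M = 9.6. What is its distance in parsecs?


d = 10^((m - M + 5)/5) = 10^((8.0 - 9.6 + 5)/5) = 4.7863

4.7863 pc


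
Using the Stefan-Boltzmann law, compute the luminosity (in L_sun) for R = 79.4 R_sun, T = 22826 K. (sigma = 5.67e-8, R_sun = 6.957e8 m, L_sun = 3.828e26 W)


R = 79.4 * 6.957e8 m = 5.523858e+10 m. L = 4*pi*R^2*sigma*T^4 = 4*pi*(5.523858e+10)^2 * 5.67e-8 * 22826^4 = 5.901972563e+32 W. L/L_sun = 5.901972563e+32 / 3.828e26 = 1.542e+06

1.542e+06 L_sun


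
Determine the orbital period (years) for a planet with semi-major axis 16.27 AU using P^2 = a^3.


P = a^(3/2) = 16.27^1.5 = 65.6268

65.6268 years


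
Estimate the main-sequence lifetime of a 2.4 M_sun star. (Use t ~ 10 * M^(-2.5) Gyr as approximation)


t = 10 * M^(-2.5) = 10 * 2.4^(-2.5) = 1.1207

1.1207 Gyr


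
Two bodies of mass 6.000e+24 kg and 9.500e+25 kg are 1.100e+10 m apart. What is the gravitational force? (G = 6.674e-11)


F = G*m1*m2/r^2 = 6.674e-11 * 6.000e+24 * 9.500e+25 / (1.100e+10)^2 = 6.674e-11 * 5.700e+50 / 1.210e+20 = 3.144e+20

3.144e+20 N


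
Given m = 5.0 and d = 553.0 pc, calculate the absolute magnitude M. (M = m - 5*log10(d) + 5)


M = m - 5*log10(d) + 5 = 5.0 - 5*log10(553.0) + 5 = -3.7136

-3.7136


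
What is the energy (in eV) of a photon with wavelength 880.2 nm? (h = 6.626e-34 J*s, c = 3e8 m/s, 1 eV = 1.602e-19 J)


E = hc/lambda = 6.626e-34 * 3e8 / 8.802e-07 = 2.258e-19 J = 1.4097 eV

1.4097 eV


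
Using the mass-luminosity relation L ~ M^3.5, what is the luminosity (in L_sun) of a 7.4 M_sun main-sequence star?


L/L_sun = (M/M_sun)^3.5 = 7.4^3.5 = 1102.3285

1102.3285 L_sun


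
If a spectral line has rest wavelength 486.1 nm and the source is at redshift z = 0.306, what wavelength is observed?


lam_obs = lam_emit * (1 + z) = 486.1 * (1 + 0.306) = 634.8466

634.8466 nm


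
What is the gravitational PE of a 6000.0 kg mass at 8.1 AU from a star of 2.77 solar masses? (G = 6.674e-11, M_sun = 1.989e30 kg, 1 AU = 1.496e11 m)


M = 2.77 * 1.989e30 kg = 5.50953e+30 kg; r = 8.1 AU * 1.496e11 m/AU = 1.21176e+12 m. U = -GM*m/r = -(6.674e-11 * 5.50953e+30 * 6000.0) / 1.21176e+12 = -1.821e+12

-1.821e+12 J


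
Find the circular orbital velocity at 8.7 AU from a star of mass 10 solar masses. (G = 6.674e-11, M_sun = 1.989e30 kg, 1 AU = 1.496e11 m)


v = sqrt(GM/r) = sqrt(6.674e-11 * 1.989e+31 / 1.302e+12) = 31936.3346

31936.3346 m/s


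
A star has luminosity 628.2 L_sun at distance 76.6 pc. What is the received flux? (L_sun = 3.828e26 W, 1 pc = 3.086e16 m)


F = L / (4*pi*d^2) = 2.405e+29 / (4*pi*(2.364e+18)^2) = 3.425e-09

3.425e-09 W/m^2


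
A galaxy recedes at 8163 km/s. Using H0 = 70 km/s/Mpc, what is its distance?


d = v / H0 = 8163 / 70 = 116.6143

116.6143 Mpc


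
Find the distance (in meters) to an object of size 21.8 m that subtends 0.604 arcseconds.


D = size / theta_rad, theta_rad = 0.604 * pi/(180*3600) = 2.928e-06, D = 7.445e+06

7.445e+06 m


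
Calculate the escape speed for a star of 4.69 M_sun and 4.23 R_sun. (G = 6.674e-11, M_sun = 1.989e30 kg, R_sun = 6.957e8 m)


M = 4.69 * 1.989e30 kg = 9.32841e+30 kg; R = 4.23 * 6.957e8 m = 2.942811e+09 m. v_esc = sqrt(2GM/R) = sqrt(2 * 6.674e-11 * 9.32841e+30 / 2.942811e+09) = 650475.1749

650475.1749 m/s


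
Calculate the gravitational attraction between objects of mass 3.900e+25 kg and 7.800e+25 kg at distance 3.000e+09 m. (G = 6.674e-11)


F = G*m1*m2/r^2 = 6.674e-11 * 3.900e+25 * 7.800e+25 / (3.000e+09)^2 = 6.674e-11 * 3.042e+51 / 9.000e+18 = 2.256e+22

2.256e+22 N


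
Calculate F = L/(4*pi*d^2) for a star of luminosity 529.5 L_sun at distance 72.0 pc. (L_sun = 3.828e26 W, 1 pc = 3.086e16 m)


F = L / (4*pi*d^2) = 2.027e+29 / (4*pi*(2.222e+18)^2) = 3.267e-09

3.267e-09 W/m^2


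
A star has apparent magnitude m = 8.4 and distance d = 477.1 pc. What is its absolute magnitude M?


M = m - 5*log10(d) + 5 = 8.4 - 5*log10(477.1) + 5 = 0.007

0.007


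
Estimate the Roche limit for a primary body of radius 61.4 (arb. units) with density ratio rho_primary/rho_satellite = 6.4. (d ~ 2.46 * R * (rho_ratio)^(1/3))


d_Roche = 2.46 * 61.4 * 6.4^(1/3) = 280.4337

280.4337


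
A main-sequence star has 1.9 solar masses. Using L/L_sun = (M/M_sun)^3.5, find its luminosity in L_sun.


L/L_sun = (M/M_sun)^3.5 = 1.9^3.5 = 9.4545

9.4545 L_sun


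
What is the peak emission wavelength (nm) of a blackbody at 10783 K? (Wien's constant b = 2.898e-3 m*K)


lam_max = b / T = 2.898e-3 / 10783 = 2.688e-07 m = 268.7564 nm

268.7564 nm


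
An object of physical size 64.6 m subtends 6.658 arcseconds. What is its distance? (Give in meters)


D = size / theta_rad, theta_rad = 6.658 * pi/(180*3600) = 3.228e-05, D = 2.001e+06

2.001e+06 m


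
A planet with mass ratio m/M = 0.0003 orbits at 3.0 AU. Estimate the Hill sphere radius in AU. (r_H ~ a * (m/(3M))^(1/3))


r_H = a * (m/3M)^(1/3) = 3.0 * (0.0003/3)^(1/3) = 0.1392

0.1392 AU


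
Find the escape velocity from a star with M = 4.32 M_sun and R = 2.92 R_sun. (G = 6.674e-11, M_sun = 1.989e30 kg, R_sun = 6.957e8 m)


M = 4.32 * 1.989e30 kg = 8.59248e+30 kg; R = 2.92 * 6.957e8 m = 2.031444e+09 m. v_esc = sqrt(2GM/R) = sqrt(2 * 6.674e-11 * 8.59248e+30 / 2.031444e+09) = 751389.1793

751389.1793 m/s


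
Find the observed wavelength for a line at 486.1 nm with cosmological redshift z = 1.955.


lam_obs = lam_emit * (1 + z) = 486.1 * (1 + 1.955) = 1436.4255

1436.4255 nm


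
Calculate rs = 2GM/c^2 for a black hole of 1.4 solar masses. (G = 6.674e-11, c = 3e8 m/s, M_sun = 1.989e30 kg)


M = 1.4 * 1.989e30 kg = 2.7846e+30 kg. rs = 2GM/c^2 = 2 * 6.674e-11 * 2.7846e+30 / (3e8)^2 = 4129.8712

4129.8712 m


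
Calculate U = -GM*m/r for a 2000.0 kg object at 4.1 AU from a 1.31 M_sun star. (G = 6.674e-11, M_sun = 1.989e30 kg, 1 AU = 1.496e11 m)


M = 1.31 * 1.989e30 kg = 2.60559e+30 kg; r = 4.1 AU * 1.496e11 m/AU = 6.1336e+11 m. U = -GM*m/r = -(6.674e-11 * 2.60559e+30 * 2000.0) / 6.1336e+11 = -5.670e+11

-5.670e+11 J


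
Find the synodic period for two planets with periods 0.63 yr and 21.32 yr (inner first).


1/P_syn = |1/P1 - 1/P2| = |1/0.63 - 1/21.32| => P_syn = 0.6492

0.6492 years


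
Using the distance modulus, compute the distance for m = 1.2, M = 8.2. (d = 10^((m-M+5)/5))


d = 10^((m - M + 5)/5) = 10^((1.2 - 8.2 + 5)/5) = 0.3981

0.3981 pc


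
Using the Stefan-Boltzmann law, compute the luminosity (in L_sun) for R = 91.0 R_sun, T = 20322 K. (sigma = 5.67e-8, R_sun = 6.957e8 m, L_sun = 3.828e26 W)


R = 91.0 * 6.957e8 m = 6.33087e+10 m. L = 4*pi*R^2*sigma*T^4 = 4*pi*(6.33087e+10)^2 * 5.67e-8 * 20322^4 = 4.870634071e+32 W. L/L_sun = 4.870634071e+32 / 3.828e26 = 1.272e+06

1.272e+06 L_sun


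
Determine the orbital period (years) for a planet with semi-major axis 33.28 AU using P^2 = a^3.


P = a^(3/2) = 33.28^1.5 = 191.9884

191.9884 years


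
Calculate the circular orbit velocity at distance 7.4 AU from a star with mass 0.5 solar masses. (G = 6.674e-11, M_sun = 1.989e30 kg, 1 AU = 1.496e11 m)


v = sqrt(GM/r) = sqrt(6.674e-11 * 9.945e+29 / 1.107e+12) = 7743.0816

7743.0816 m/s


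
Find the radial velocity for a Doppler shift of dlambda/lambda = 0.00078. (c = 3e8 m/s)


v = (dlambda/lambda) * c = 0.00078 * 3e8 = 234000.0

234000.0 m/s


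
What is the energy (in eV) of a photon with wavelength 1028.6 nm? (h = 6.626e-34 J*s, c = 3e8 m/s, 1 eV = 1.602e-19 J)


E = hc/lambda = 6.626e-34 * 3e8 / 1.029e-06 = 1.933e-19 J = 1.2063 eV

1.2063 eV


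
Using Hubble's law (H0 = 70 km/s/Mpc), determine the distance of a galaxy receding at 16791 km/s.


d = v / H0 = 16791 / 70 = 239.8714

239.8714 Mpc


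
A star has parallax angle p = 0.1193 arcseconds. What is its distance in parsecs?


d = 1/p = 1/0.1193 = 8.3822

8.3822 pc


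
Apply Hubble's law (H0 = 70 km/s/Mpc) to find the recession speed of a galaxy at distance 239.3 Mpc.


v = H0 * d = 70 * 239.3 = 16751.0

16751.0 km/s


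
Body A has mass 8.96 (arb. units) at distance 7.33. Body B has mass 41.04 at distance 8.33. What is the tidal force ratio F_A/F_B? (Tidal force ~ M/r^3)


Ratio = (M1/r1^3) / (M2/r2^3) = (8.96/7.33^3) / (41.04/8.33^3) = 0.3204

0.3204


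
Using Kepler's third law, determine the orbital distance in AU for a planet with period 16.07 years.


a = P^(2/3) = 16.07^(2/3) = 6.3681

6.3681 AU


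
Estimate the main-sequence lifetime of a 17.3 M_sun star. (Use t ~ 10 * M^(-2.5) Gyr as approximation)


t = 10 * M^(-2.5) = 10 * 17.3^(-2.5) = 0.008

0.008 Gyr


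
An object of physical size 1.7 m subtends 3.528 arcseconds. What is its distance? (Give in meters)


D = size / theta_rad, theta_rad = 3.528 * pi/(180*3600) = 1.710e-05, D = 99390.6379

99390.6379 m


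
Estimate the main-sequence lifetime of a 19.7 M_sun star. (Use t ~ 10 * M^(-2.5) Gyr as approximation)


t = 10 * M^(-2.5) = 10 * 19.7^(-2.5) = 0.0058

0.0058 Gyr


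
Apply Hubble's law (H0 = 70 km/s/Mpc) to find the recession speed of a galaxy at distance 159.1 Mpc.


v = H0 * d = 70 * 159.1 = 11137.0

11137.0 km/s


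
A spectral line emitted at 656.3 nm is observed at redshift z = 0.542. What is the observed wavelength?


lam_obs = lam_emit * (1 + z) = 656.3 * (1 + 0.542) = 1012.0146

1012.0146 nm


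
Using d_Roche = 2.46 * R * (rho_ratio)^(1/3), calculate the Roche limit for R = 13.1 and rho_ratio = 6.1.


d_Roche = 2.46 * 13.1 * 6.1^(1/3) = 58.8821

58.8821


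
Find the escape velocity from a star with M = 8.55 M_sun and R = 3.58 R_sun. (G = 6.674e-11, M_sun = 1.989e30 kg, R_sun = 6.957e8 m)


M = 8.55 * 1.989e30 kg = 1.700595e+31 kg; R = 3.58 * 6.957e8 m = 2.490606e+09 m. v_esc = sqrt(2GM/R) = sqrt(2 * 6.674e-11 * 1.700595e+31 / 2.490606e+09) = 954676.0618

954676.0618 m/s


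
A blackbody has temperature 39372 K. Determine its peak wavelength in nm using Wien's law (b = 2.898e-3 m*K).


lam_max = b / T = 2.898e-3 / 39372 = 7.361e-08 m = 73.6056 nm

73.6056 nm


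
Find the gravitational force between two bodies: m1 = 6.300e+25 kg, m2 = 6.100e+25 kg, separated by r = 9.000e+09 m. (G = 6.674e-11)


F = G*m1*m2/r^2 = 6.674e-11 * 6.300e+25 * 6.100e+25 / (9.000e+09)^2 = 6.674e-11 * 3.843e+51 / 8.100e+19 = 3.166e+21

3.166e+21 N


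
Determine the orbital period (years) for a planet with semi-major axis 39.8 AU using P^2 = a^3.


P = a^(3/2) = 39.8^1.5 = 251.0872

251.0872 years


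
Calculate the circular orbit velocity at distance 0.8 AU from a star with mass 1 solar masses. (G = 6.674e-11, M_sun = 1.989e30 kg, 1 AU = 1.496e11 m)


v = sqrt(GM/r) = sqrt(6.674e-11 * 1.989e+30 / 1.197e+11) = 33304.2534

33304.2534 m/s


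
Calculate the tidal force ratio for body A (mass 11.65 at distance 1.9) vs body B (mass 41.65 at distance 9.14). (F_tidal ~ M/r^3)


Ratio = (M1/r1^3) / (M2/r2^3) = (11.65/1.9^3) / (41.65/9.14^3) = 31.1379

31.1379


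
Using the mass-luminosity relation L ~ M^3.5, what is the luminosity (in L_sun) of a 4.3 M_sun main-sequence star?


L/L_sun = (M/M_sun)^3.5 = 4.3^3.5 = 164.8692

164.8692 L_sun


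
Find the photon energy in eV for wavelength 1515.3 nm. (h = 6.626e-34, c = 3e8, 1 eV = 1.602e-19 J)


E = hc/lambda = 6.626e-34 * 3e8 / 1.515e-06 = 1.312e-19 J = 0.8189 eV

0.8189 eV


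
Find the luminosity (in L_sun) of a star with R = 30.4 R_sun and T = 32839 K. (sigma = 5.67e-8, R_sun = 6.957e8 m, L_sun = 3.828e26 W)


R = 30.4 * 6.957e8 m = 2.114928e+10 m. L = 4*pi*R^2*sigma*T^4 = 4*pi*(2.114928e+10)^2 * 5.67e-8 * 32839^4 = 3.706327497e+32 W. L/L_sun = 3.706327497e+32 / 3.828e26 = 968215.1245

968215.1245 L_sun


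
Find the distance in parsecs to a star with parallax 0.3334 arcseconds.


d = 1/p = 1/0.3334 = 2.9994

2.9994 pc


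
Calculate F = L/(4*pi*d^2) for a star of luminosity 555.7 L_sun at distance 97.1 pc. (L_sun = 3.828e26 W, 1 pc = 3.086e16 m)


F = L / (4*pi*d^2) = 2.127e+29 / (4*pi*(2.997e+18)^2) = 1.885e-09

1.885e-09 W/m^2


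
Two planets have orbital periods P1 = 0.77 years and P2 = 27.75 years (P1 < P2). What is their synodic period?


1/P_syn = |1/P1 - 1/P2| = |1/0.77 - 1/27.75| => P_syn = 0.792

0.792 years


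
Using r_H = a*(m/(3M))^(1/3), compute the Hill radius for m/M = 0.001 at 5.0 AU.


r_H = a * (m/3M)^(1/3) = 5.0 * (0.001/3)^(1/3) = 0.3467

0.3467 AU


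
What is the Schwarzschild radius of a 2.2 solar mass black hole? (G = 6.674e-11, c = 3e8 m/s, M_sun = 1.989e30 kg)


M = 2.2 * 1.989e30 kg = 4.3758e+30 kg. rs = 2GM/c^2 = 2 * 6.674e-11 * 4.3758e+30 / (3e8)^2 = 6489.7976

6489.7976 m


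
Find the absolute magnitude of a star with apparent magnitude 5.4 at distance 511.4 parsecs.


M = m - 5*log10(d) + 5 = 5.4 - 5*log10(511.4) + 5 = -3.1438

-3.1438


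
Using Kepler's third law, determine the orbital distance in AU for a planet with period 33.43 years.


a = P^(2/3) = 33.43^(2/3) = 10.3775

10.3775 AU


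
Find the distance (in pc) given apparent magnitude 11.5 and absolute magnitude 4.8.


d = 10^((m - M + 5)/5) = 10^((11.5 - 4.8 + 5)/5) = 218.7762

218.7762 pc


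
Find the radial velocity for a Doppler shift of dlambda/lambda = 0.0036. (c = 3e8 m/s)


v = (dlambda/lambda) * c = 0.0036 * 3e8 = 1.080e+06

1.080e+06 m/s


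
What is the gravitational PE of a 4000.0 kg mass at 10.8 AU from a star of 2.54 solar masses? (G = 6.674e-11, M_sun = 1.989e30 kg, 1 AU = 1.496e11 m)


M = 2.54 * 1.989e30 kg = 5.05206e+30 kg; r = 10.8 AU * 1.496e11 m/AU = 1.61568e+12 m. U = -GM*m/r = -(6.674e-11 * 5.05206e+30 * 4000.0) / 1.61568e+12 = -8.348e+11

-8.348e+11 J


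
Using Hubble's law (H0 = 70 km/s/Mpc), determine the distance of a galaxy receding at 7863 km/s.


d = v / H0 = 7863 / 70 = 112.3286

112.3286 Mpc


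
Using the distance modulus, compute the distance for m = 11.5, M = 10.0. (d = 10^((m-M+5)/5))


d = 10^((m - M + 5)/5) = 10^((11.5 - 10.0 + 5)/5) = 19.9526

19.9526 pc


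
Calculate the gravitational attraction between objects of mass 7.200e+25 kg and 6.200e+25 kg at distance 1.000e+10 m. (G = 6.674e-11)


F = G*m1*m2/r^2 = 6.674e-11 * 7.200e+25 * 6.200e+25 / (1.000e+10)^2 = 6.674e-11 * 4.464e+51 / 1.000e+20 = 2.979e+21

2.979e+21 N


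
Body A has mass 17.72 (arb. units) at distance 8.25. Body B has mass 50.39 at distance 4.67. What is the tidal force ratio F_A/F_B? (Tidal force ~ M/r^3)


Ratio = (M1/r1^3) / (M2/r2^3) = (17.72/8.25^3) / (50.39/4.67^3) = 0.0638

0.0638


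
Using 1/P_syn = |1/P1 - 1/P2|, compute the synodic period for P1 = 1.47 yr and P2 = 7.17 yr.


1/P_syn = |1/P1 - 1/P2| = |1/1.47 - 1/7.17| => P_syn = 1.8491

1.8491 years


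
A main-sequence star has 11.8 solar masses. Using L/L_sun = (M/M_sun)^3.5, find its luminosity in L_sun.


L/L_sun = (M/M_sun)^3.5 = 11.8^3.5 = 5644.0003

5644.0003 L_sun


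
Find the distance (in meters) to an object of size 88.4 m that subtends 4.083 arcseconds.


D = size / theta_rad, theta_rad = 4.083 * pi/(180*3600) = 1.979e-05, D = 4.466e+06

4.466e+06 m


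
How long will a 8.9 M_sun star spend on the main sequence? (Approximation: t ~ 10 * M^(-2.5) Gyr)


t = 10 * M^(-2.5) = 10 * 8.9^(-2.5) = 0.0423

0.0423 Gyr


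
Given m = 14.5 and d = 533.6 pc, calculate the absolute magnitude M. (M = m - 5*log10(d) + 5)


M = m - 5*log10(d) + 5 = 14.5 - 5*log10(533.6) + 5 = 5.8639

5.8639


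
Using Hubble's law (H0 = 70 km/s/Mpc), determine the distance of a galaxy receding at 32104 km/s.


d = v / H0 = 32104 / 70 = 458.6286

458.6286 Mpc


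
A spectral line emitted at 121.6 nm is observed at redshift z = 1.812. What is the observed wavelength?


lam_obs = lam_emit * (1 + z) = 121.6 * (1 + 1.812) = 341.9392

341.9392 nm


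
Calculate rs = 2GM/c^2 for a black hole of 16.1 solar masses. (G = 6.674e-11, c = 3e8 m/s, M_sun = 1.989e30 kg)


M = 16.1 * 1.989e30 kg = 3.20229e+31 kg. rs = 2GM/c^2 = 2 * 6.674e-11 * 3.20229e+31 / (3e8)^2 = 47493.5188

47493.5188 m


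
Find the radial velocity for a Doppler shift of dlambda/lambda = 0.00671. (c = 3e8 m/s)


v = (dlambda/lambda) * c = 0.00671 * 3e8 = 2.013e+06

2.013e+06 m/s


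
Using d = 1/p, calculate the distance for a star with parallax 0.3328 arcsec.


d = 1/p = 1/0.3328 = 3.0048

3.0048 pc


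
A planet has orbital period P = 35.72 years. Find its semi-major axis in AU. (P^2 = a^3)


a = P^(2/3) = 35.72^(2/3) = 10.8461

10.8461 AU


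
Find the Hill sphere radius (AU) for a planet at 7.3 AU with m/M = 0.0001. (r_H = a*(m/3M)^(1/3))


r_H = a * (m/3M)^(1/3) = 7.3 * (0.0001/3)^(1/3) = 0.2349

0.2349 AU


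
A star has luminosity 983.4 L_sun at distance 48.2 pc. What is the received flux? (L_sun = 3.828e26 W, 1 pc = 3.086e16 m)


F = L / (4*pi*d^2) = 3.764e+29 / (4*pi*(1.487e+18)^2) = 1.354e-08

1.354e-08 W/m^2


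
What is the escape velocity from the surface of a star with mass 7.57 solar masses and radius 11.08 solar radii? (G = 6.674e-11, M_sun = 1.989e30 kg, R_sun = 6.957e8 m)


M = 7.57 * 1.989e30 kg = 1.505673e+31 kg; R = 11.08 * 6.957e8 m = 7.708356e+09 m. v_esc = sqrt(2GM/R) = sqrt(2 * 6.674e-11 * 1.505673e+31 / 7.708356e+09) = 510613.8005

510613.8005 m/s


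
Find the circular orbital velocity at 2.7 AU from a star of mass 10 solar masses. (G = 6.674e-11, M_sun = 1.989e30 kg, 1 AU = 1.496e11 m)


v = sqrt(GM/r) = sqrt(6.674e-11 * 1.989e+31 / 4.039e+11) = 57327.475

57327.475 m/s


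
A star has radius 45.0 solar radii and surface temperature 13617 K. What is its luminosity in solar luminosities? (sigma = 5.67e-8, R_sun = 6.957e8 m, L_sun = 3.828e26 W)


R = 45.0 * 6.957e8 m = 3.13065e+10 m. L = 4*pi*R^2*sigma*T^4 = 4*pi*(3.13065e+10)^2 * 5.67e-8 * 13617^4 = 2.400975382e+31 W. L/L_sun = 2.400975382e+31 / 3.828e26 = 62721.405

62721.405 L_sun


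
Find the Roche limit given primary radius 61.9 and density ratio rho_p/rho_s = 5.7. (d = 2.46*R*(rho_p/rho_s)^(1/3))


d_Roche = 2.46 * 61.9 * 5.7^(1/3) = 272.0095

272.0095


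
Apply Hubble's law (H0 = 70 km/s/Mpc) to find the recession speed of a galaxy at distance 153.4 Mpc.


v = H0 * d = 70 * 153.4 = 10738.0

10738.0 km/s


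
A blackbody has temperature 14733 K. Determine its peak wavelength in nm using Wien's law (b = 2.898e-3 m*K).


lam_max = b / T = 2.898e-3 / 14733 = 1.967e-07 m = 196.7013 nm

196.7013 nm


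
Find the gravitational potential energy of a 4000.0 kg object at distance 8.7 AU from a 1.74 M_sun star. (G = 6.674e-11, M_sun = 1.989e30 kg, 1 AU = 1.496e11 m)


M = 1.74 * 1.989e30 kg = 3.46086e+30 kg; r = 8.7 AU * 1.496e11 m/AU = 1.30152e+12 m. U = -GM*m/r = -(6.674e-11 * 3.46086e+30 * 4000.0) / 1.30152e+12 = -7.099e+11

-7.099e+11 J


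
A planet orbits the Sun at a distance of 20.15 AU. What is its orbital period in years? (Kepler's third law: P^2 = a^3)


P = a^(3/2) = 20.15^1.5 = 90.4508

90.4508 years


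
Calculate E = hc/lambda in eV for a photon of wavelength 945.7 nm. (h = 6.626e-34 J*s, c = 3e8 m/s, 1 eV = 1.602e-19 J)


E = hc/lambda = 6.626e-34 * 3e8 / 9.457e-07 = 2.102e-19 J = 1.3121 eV

1.3121 eV


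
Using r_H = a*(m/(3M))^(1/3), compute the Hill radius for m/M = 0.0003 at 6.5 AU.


r_H = a * (m/3M)^(1/3) = 6.5 * (0.0003/3)^(1/3) = 0.3017

0.3017 AU


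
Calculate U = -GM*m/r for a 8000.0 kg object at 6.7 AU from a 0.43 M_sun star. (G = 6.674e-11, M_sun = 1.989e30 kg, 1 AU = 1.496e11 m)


M = 0.43 * 1.989e30 kg = 8.5527e+29 kg; r = 6.7 AU * 1.496e11 m/AU = 1.00232e+12 m. U = -GM*m/r = -(6.674e-11 * 8.5527e+29 * 8000.0) / 1.00232e+12 = -4.556e+11

-4.556e+11 J


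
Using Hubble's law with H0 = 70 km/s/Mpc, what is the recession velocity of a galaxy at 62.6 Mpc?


v = H0 * d = 70 * 62.6 = 4382.0

4382.0 km/s


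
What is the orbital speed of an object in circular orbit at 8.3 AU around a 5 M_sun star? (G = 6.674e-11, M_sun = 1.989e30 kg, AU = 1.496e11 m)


v = sqrt(GM/r) = sqrt(6.674e-11 * 9.945e+30 / 1.242e+12) = 23120.1502

23120.1502 m/s


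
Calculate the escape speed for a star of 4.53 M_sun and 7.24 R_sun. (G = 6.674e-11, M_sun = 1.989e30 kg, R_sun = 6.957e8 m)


M = 4.53 * 1.989e30 kg = 9.01017e+30 kg; R = 7.24 * 6.957e8 m = 5.036868e+09 m. v_esc = sqrt(2GM/R) = sqrt(2 * 6.674e-11 * 9.01017e+30 / 5.036868e+09) = 488645.9536

488645.9536 m/s


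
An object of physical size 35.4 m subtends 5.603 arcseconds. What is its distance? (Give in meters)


D = size / theta_rad, theta_rad = 5.603 * pi/(180*3600) = 2.716e-05, D = 1.303e+06

1.303e+06 m


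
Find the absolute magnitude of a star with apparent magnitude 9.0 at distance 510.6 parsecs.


M = m - 5*log10(d) + 5 = 9.0 - 5*log10(510.6) + 5 = 0.4596

0.4596


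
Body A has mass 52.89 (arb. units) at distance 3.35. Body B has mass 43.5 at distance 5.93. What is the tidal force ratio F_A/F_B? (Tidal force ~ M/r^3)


Ratio = (M1/r1^3) / (M2/r2^3) = (52.89/3.35^3) / (43.5/5.93^3) = 6.7439

6.7439


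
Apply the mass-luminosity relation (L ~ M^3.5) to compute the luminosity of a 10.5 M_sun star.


L/L_sun = (M/M_sun)^3.5 = 10.5^3.5 = 3751.1337

3751.1337 L_sun


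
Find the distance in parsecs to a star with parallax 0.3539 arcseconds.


d = 1/p = 1/0.3539 = 2.8257

2.8257 pc


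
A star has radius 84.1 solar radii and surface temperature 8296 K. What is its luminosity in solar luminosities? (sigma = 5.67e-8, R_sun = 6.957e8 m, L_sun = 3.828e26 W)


R = 84.1 * 6.957e8 m = 5.850837e+10 m. L = 4*pi*R^2*sigma*T^4 = 4*pi*(5.850837e+10)^2 * 5.67e-8 * 8296^4 = 1.155324265e+31 W. L/L_sun = 1.155324265e+31 / 3.828e26 = 30180.8847

30180.8847 L_sun


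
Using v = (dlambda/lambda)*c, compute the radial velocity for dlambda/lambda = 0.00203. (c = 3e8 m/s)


v = (dlambda/lambda) * c = 0.00203 * 3e8 = 609000.0

609000.0 m/s


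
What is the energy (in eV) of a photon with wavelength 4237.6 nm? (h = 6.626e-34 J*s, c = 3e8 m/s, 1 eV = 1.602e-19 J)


E = hc/lambda = 6.626e-34 * 3e8 / 4.238e-06 = 4.691e-20 J = 0.2928 eV

0.2928 eV
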